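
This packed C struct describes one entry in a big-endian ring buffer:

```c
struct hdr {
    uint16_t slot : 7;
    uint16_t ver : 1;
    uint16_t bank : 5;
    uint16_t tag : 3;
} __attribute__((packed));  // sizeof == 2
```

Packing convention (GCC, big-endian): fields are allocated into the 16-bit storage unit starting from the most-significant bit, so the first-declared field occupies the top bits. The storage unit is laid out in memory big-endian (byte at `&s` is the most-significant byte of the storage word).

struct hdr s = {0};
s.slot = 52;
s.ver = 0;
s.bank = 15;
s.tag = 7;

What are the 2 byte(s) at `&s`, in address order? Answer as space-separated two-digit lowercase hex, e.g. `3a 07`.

68 7f

[9+:7] slot=52 & 0x7f = 0x34; word=0x6800
[8+:1] ver=0 & 0x1 = 0x0; word=0x6800
[3+:5] bank=15 & 0x1f = 0xf; word=0x6878
[0+:3] tag=7 & 0x7 = 0x7; word=0x687f
word = 0x687f → big-endian bytes:
  [0]=0x68  [1]=0x7f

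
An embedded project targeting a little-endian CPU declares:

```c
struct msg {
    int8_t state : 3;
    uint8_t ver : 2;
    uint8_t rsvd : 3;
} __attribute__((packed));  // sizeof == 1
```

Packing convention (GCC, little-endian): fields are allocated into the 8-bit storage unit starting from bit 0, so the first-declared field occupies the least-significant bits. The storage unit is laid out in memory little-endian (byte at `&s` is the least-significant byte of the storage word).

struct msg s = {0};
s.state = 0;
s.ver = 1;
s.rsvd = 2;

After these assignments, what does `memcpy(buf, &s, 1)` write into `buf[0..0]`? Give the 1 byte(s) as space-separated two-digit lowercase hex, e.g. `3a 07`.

48

state:3 = 0 → 0x0 << 0 → word 0x00
ver:2 = 1 → 0x1 << 3 → word 0x08
rsvd:3 = 2 → 0x2 << 5 → word 0x48
word = 0x48 → little-endian bytes:
  [0]=0x48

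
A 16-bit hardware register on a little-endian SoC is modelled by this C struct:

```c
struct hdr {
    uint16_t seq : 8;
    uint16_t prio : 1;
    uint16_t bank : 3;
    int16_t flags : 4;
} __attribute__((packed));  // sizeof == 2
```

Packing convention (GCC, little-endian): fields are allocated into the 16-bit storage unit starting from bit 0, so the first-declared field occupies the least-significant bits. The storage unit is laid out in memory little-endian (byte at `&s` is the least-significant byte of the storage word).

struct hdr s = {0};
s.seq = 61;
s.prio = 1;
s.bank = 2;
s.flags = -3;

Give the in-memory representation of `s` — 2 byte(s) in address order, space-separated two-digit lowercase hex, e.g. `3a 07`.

3d d5

seq (8b) val=61 bits=0x3d at bit 0: 0x003d
prio (1b) val=1 bits=0x1 at bit 8: 0x013d
bank (3b) val=2 bits=0x2 at bit 9: 0x053d
flags (4b) val=-3 bits=0xd at bit 12: 0xd53d
word = 0xd53d → little-endian bytes:
  [0]=0x3d  [1]=0xd5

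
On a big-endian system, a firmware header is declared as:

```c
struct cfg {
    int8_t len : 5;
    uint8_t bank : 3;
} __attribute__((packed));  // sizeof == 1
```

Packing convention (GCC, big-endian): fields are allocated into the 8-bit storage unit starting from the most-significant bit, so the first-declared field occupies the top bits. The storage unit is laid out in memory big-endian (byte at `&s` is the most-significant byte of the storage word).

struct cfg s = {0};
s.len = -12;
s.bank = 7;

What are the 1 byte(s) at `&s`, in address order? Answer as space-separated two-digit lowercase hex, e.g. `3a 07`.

a7

len:5 = -12 → 0x14 << 3 → word 0xa0
bank:3 = 7 → 0x7 << 0 → word 0xa7
word = 0xa7 → big-endian bytes:
  [0]=0xa7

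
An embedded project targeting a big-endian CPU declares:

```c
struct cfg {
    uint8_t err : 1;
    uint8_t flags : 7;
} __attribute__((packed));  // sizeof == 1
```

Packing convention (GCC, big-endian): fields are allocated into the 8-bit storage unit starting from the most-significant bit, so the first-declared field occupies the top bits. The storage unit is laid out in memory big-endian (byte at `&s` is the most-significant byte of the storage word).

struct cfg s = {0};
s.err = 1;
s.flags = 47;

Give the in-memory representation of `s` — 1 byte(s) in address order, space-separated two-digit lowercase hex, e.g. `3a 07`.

af

err:1 = 1 → 0x1 << 7 → word 0x80
flags:7 = 47 → 0x2f << 0 → word 0xaf
word = 0xaf → big-endian bytes:
  [0]=0xaf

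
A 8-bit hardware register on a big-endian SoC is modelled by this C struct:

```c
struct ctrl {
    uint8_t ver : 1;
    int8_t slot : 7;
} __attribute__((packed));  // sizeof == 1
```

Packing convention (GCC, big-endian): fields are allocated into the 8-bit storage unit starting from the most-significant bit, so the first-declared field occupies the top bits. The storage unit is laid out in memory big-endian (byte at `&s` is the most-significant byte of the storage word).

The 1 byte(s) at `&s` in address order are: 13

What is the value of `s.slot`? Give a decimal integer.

19

[0]=0x13 (big-endian) → word 0x13
ver:1 @ bit 7 → (0x13>>7)&0x1 = 0x0
slot:7 @ bit 0 → (0x13>>0)&0x7f = 0x13  ←
slot signed 7b, MSB=0: value = 19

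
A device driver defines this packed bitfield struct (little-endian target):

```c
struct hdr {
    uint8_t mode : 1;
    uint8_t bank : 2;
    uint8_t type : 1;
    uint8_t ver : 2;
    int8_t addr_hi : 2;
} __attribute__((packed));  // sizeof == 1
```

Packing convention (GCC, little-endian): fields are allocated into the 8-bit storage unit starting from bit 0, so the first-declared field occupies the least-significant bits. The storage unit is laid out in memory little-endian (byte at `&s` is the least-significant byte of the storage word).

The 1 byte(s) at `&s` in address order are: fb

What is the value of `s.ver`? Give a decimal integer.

[0]=0xfb (little-endian) → word 0xfb
mode [0+:1] = (word>>0) & 0x1 = 1
bank [1+:2] = (word>>1) & 0x3 = 1
type [3+:1] = (word>>3) & 0x1 = 1
ver [4+:2] = (word>>4) & 0x3 = 3  ←
addr_hi [6+:2] = (word>>6) & 0x3 = 3

3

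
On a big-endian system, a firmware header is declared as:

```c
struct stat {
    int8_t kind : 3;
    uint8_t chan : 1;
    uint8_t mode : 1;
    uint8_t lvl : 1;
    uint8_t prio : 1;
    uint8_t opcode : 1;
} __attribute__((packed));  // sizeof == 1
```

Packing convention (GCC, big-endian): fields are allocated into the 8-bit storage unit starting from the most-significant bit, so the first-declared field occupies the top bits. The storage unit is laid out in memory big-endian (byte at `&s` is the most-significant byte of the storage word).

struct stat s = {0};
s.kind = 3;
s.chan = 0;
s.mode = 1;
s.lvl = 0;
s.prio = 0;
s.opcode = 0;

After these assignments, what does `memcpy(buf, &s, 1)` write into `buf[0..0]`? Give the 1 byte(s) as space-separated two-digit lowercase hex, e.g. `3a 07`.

68

[5+:3] kind=3 & 0x7 = 0x3; word=0x60
[4+:1] chan=0 & 0x1 = 0x0; word=0x60
[3+:1] mode=1 & 0x1 = 0x1; word=0x68
[2+:1] lvl=0 & 0x1 = 0x0; word=0x68
[1+:1] prio=0 & 0x1 = 0x0; word=0x68
[0+:1] opcode=0 & 0x1 = 0x0; word=0x68
word = 0x68 → big-endian bytes:
  [0]=0x68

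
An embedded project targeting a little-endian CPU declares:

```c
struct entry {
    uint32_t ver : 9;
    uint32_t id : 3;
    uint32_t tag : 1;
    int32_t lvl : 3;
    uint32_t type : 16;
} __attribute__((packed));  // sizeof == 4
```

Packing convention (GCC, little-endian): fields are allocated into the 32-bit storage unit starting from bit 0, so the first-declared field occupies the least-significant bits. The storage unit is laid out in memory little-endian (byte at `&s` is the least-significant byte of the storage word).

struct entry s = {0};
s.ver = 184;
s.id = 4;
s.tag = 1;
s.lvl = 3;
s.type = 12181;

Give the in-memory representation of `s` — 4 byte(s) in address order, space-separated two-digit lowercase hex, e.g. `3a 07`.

b8 78 95 2f

[0+:9] ver=184 & 0x1ff = 0xb8; word=0x000000b8
[9+:3] id=4 & 0x7 = 0x4; word=0x000008b8
[12+:1] tag=1 & 0x1 = 0x1; word=0x000018b8
[13+:3] lvl=3 & 0x7 = 0x3; word=0x000078b8
[16+:16] type=12181 & 0xffff = 0x2f95; word=0x2f9578b8
word = 0x2f9578b8 → little-endian bytes:
  [0]=0xb8  [1]=0x78  [2]=0x95  [3]=0x2f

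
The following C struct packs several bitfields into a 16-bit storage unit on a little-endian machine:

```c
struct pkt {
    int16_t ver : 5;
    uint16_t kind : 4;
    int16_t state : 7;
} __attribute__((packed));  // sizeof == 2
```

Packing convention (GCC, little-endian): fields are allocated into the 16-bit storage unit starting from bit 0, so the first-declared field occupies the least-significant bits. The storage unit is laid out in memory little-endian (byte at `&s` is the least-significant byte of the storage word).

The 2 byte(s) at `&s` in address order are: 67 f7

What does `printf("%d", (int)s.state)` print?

[0]=0x67 [1]=0xf7 (little-endian) → word 0xf767
ver:5 @ bit 0 → (0xf767>>0)&0x1f = 0x7
kind:4 @ bit 5 → (0xf767>>5)&0xf = 0xb
state:7 @ bit 9 → (0xf767>>9)&0x7f = 0x7b  ←
state signed 7b, MSB=1: 123 - 128 = -5

-5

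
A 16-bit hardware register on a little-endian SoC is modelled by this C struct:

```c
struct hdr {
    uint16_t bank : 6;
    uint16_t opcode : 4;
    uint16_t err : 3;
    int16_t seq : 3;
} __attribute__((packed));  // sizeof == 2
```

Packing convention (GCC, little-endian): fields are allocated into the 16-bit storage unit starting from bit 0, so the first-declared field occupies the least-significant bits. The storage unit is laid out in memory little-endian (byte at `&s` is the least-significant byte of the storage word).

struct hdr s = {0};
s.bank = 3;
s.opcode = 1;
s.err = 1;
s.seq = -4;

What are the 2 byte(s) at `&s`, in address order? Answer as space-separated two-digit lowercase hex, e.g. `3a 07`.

[0+:6] bank=3 & 0x3f = 0x3; word=0x0003
[6+:4] opcode=1 & 0xf = 0x1; word=0x0043
[10+:3] err=1 & 0x7 = 0x1; word=0x0443
[13+:3] seq=-4 & 0x7 = 0x4; word=0x8443
word = 0x8443 → little-endian bytes:
  [0]=0x43  [1]=0x84

43 84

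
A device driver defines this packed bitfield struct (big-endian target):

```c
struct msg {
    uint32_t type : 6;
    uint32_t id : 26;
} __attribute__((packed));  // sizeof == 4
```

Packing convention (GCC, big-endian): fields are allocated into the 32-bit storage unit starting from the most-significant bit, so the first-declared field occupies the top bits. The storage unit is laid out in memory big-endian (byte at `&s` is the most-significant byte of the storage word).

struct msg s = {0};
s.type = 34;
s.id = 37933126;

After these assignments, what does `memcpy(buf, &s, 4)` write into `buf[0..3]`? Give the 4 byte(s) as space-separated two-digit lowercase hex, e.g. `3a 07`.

[26+:6] type=34 & 0x3f = 0x22; word=0x88000000
[0+:26] id=37933126 & 0x3ffffff = 0x242d046; word=0x8a42d046
word = 0x8a42d046 → big-endian bytes:
  [0]=0x8a  [1]=0x42  [2]=0xd0  [3]=0x46

8a 42 d0 46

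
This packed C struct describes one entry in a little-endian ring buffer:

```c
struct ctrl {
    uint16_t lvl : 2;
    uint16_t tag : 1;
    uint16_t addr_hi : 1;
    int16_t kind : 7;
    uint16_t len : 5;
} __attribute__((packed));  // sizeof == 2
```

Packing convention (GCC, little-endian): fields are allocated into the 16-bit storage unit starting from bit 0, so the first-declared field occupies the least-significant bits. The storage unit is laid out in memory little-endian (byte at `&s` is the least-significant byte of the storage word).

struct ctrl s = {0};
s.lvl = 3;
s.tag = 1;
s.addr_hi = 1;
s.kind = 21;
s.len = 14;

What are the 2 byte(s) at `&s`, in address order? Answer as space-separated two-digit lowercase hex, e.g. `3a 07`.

5f 71

[0+:2] lvl=3 & 0x3 = 0x3; word=0x0003
[2+:1] tag=1 & 0x1 = 0x1; word=0x0007
[3+:1] addr_hi=1 & 0x1 = 0x1; word=0x000f
[4+:7] kind=21 & 0x7f = 0x15; word=0x015f
[11+:5] len=14 & 0x1f = 0xe; word=0x715f
word = 0x715f → little-endian bytes:
  [0]=0x5f  [1]=0x71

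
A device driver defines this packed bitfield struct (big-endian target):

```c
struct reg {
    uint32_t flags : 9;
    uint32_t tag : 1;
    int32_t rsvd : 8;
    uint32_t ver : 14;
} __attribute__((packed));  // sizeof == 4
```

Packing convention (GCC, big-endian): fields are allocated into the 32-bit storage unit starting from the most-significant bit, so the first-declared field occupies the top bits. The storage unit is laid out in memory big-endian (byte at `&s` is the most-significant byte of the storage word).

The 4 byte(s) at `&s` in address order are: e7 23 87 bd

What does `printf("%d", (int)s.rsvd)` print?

-114

[0]=0xe7 [1]=0x23 [2]=0x87 [3]=0xbd (big-endian) → word 0xe72387bd
flags [23+:9] = (word>>23) & 0x1ff = 462
tag [22+:1] = (word>>22) & 0x1 = 0
rsvd [14+:8] = (word>>14) & 0xff = 142  ←
ver [0+:14] = (word>>0) & 0x3fff = 1981
rsvd signed 8b, MSB=1: 142 - 256 = -114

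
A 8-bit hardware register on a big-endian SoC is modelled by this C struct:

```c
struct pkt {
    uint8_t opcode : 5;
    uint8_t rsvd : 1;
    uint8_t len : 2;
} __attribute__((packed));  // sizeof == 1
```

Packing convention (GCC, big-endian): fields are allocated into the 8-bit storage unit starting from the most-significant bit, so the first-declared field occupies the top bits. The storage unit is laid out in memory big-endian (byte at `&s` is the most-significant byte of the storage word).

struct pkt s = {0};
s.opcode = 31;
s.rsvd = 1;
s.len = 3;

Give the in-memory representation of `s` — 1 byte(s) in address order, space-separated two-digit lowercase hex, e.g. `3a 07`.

ff

[3+:5] opcode=31 & 0x1f = 0x1f; word=0xf8
[2+:1] rsvd=1 & 0x1 = 0x1; word=0xfc
[0+:2] len=3 & 0x3 = 0x3; word=0xff
word = 0xff → big-endian bytes:
  [0]=0xff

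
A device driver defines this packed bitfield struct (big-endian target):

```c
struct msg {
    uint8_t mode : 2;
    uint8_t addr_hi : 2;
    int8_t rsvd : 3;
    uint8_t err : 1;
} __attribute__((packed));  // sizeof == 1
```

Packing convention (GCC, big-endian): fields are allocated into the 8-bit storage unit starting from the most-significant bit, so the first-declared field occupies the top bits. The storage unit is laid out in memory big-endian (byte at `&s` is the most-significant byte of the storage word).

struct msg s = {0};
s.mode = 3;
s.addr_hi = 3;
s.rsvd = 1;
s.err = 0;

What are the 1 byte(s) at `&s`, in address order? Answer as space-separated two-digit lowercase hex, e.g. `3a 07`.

mode:2 = 3 → 0x3 << 6 → word 0xc0
addr_hi:2 = 3 → 0x3 << 4 → word 0xf0
rsvd:3 = 1 → 0x1 << 1 → word 0xf2
err:1 = 0 → 0x0 << 0 → word 0xf2
word = 0xf2 → big-endian bytes:
  [0]=0xf2

f2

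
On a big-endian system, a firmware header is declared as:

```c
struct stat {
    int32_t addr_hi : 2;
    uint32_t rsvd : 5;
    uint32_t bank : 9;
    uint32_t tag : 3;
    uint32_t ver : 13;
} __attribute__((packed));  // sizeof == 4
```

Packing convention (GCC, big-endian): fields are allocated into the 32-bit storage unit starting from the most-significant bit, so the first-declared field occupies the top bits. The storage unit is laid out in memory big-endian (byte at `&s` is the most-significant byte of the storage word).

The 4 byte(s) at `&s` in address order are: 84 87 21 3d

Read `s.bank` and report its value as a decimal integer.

135

[0]=0x84 [1]=0x87 [2]=0x21 [3]=0x3d (big-endian) → word 0x8487213d
addr_hi:2 @ bit 30 → (0x8487213d>>30)&0x3 = 0x2
rsvd:5 @ bit 25 → (0x8487213d>>25)&0x1f = 0x2
bank:9 @ bit 16 → (0x8487213d>>16)&0x1ff = 0x87  ←
tag:3 @ bit 13 → (0x8487213d>>13)&0x7 = 0x1
ver:13 @ bit 0 → (0x8487213d>>0)&0x1fff = 0x13d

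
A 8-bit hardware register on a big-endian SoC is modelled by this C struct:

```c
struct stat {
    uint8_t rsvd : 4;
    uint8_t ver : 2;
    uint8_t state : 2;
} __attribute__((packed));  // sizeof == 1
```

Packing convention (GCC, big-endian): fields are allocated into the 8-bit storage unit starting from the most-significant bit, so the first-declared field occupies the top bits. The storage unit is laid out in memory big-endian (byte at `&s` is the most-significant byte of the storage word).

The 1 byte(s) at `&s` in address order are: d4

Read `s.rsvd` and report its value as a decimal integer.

[0]=0xd4 (big-endian) → word 0xd4
rsvd [4+:4] = (word>>4) & 0xf = 13  ←
ver [2+:2] = (word>>2) & 0x3 = 1
state [0+:2] = (word>>0) & 0x3 = 0

13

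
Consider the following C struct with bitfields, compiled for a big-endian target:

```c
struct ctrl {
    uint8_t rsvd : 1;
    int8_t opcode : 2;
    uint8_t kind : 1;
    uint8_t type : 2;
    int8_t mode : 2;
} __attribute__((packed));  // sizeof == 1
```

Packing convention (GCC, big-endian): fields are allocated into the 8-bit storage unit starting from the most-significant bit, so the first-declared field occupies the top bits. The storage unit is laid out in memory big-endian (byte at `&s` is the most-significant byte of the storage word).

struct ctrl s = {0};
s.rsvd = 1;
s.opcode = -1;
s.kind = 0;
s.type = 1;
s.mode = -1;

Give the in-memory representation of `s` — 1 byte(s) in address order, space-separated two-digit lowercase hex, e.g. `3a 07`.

[7+:1] rsvd=1 & 0x1 = 0x1; word=0x80
[5+:2] opcode=-1 & 0x3 = 0x3; word=0xe0
[4+:1] kind=0 & 0x1 = 0x0; word=0xe0
[2+:2] type=1 & 0x3 = 0x1; word=0xe4
[0+:2] mode=-1 & 0x3 = 0x3; word=0xe7
word = 0xe7 → big-endian bytes:
  [0]=0xe7

e7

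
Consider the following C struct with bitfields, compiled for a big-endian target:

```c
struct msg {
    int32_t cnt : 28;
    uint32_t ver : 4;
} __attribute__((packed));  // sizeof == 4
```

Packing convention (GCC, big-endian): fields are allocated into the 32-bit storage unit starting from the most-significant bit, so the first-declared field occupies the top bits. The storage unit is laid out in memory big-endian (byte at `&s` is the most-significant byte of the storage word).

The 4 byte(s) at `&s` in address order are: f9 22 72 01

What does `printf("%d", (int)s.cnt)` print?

[0]=0xf9 [1]=0x22 [2]=0x72 [3]=0x01 (big-endian) → word 0xf9227201
cnt [4+:28] = (word>>4) & 0xfffffff = 261236512  ←
ver [0+:4] = (word>>0) & 0xf = 1
cnt signed 28b, MSB=1: 261236512 - 268435456 = -7198944

-7198944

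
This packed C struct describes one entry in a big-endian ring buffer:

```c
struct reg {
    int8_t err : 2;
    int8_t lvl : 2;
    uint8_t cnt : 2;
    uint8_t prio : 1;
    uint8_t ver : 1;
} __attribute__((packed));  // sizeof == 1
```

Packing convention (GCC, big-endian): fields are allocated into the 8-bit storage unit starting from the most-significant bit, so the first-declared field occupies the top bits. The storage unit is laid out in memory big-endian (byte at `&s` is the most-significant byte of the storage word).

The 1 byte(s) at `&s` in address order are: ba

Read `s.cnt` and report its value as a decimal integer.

[0]=0xba (big-endian) → word 0xba
err [6+:2] = (word>>6) & 0x3 = 2
lvl [4+:2] = (word>>4) & 0x3 = 3
cnt [2+:2] = (word>>2) & 0x3 = 2  ←
prio [1+:1] = (word>>1) & 0x1 = 1
ver [0+:1] = (word>>0) & 0x1 = 0

2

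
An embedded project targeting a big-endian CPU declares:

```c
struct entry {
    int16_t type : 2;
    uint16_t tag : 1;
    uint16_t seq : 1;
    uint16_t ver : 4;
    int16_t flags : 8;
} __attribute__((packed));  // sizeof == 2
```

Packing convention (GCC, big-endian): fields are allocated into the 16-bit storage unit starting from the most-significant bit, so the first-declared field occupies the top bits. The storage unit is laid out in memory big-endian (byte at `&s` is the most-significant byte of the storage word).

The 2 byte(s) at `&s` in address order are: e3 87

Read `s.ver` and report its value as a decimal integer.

[0]=0xe3 [1]=0x87 (big-endian) → word 0xe387
type [14+:2] = (word>>14) & 0x3 = 3
tag [13+:1] = (word>>13) & 0x1 = 1
seq [12+:1] = (word>>12) & 0x1 = 0
ver [8+:4] = (word>>8) & 0xf = 3  ←
flags [0+:8] = (word>>0) & 0xff = 135

3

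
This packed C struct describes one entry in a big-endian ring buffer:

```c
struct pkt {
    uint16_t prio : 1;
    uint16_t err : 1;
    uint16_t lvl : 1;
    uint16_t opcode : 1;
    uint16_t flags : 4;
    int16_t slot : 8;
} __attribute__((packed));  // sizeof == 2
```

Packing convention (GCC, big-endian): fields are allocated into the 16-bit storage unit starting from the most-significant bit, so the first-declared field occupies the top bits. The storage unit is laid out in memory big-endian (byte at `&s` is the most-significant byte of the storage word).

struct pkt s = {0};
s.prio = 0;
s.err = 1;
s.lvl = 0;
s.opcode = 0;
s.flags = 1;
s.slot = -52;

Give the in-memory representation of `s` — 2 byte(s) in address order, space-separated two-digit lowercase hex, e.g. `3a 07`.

[15+:1] prio=0 & 0x1 = 0x0; word=0x0000
[14+:1] err=1 & 0x1 = 0x1; word=0x4000
[13+:1] lvl=0 & 0x1 = 0x0; word=0x4000
[12+:1] opcode=0 & 0x1 = 0x0; word=0x4000
[8+:4] flags=1 & 0xf = 0x1; word=0x4100
[0+:8] slot=-52 & 0xff = 0xcc; word=0x41cc
word = 0x41cc → big-endian bytes:
  [0]=0x41  [1]=0xcc

41 cc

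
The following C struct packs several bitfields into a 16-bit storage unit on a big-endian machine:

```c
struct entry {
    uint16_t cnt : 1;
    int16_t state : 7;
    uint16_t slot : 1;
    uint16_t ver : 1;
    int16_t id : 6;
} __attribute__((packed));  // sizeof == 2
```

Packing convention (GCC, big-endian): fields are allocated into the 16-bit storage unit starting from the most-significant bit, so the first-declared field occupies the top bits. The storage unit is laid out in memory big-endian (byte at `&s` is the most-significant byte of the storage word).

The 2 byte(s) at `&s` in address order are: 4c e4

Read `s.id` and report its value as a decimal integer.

-28

[0]=0x4c [1]=0xe4 (big-endian) → word 0x4ce4
cnt [15+:1] = (word>>15) & 0x1 = 0
state [8+:7] = (word>>8) & 0x7f = 76
slot [7+:1] = (word>>7) & 0x1 = 1
ver [6+:1] = (word>>6) & 0x1 = 1
id [0+:6] = (word>>0) & 0x3f = 36  ←
id signed 6b, MSB=1: 36 - 64 = -28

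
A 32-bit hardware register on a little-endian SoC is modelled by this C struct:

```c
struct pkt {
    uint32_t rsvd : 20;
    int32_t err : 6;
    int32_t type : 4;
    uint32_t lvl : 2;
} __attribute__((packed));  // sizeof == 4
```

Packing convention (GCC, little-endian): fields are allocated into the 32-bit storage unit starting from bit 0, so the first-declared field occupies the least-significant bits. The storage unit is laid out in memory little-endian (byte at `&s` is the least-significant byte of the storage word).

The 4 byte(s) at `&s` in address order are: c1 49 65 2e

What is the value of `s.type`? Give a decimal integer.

-5

[0]=0xc1 [1]=0x49 [2]=0x65 [3]=0x2e (little-endian) → word 0x2e6549c1
rsvd:20 @ bit 0 → (0x2e6549c1>>0)&0xfffff = 0x549c1
err:6 @ bit 20 → (0x2e6549c1>>20)&0x3f = 0x26
type:4 @ bit 26 → (0x2e6549c1>>26)&0xf = 0xb  ←
lvl:2 @ bit 30 → (0x2e6549c1>>30)&0x3 = 0x0
type signed 4b, MSB=1: 11 - 16 = -5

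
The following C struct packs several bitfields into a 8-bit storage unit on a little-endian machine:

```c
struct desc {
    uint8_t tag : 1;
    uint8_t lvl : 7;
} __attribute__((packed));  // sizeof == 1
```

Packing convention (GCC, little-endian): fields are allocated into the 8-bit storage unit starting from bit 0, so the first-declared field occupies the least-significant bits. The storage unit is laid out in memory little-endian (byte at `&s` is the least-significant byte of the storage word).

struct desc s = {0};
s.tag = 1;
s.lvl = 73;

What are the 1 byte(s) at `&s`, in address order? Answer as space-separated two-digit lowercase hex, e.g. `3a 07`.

tag:1 = 1 → 0x1 << 0 → word 0x01
lvl:7 = 73 → 0x49 << 1 → word 0x93
word = 0x93 → little-endian bytes:
  [0]=0x93

93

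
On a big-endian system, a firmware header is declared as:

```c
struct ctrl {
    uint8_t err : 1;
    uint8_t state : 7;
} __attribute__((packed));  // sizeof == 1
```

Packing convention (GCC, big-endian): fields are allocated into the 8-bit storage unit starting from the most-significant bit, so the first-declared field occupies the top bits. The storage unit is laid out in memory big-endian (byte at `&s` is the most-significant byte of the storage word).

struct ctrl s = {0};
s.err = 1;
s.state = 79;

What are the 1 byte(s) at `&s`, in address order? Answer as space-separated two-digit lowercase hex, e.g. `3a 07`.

cf

[7+:1] err=1 & 0x1 = 0x1; word=0x80
[0+:7] state=79 & 0x7f = 0x4f; word=0xcf
word = 0xcf → big-endian bytes:
  [0]=0xcf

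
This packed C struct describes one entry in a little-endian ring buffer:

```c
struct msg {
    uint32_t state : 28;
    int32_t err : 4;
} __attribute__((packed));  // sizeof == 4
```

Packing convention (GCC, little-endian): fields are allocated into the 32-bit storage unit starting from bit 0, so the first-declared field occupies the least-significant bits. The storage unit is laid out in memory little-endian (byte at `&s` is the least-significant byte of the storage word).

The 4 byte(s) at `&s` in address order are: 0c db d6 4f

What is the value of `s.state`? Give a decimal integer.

265739020

[0]=0x0c [1]=0xdb [2]=0xd6 [3]=0x4f (little-endian) → word 0x4fd6db0c
state:28 @ bit 0 → (0x4fd6db0c>>0)&0xfffffff = 0xfd6db0c  ←
err:4 @ bit 28 → (0x4fd6db0c>>28)&0xf = 0x4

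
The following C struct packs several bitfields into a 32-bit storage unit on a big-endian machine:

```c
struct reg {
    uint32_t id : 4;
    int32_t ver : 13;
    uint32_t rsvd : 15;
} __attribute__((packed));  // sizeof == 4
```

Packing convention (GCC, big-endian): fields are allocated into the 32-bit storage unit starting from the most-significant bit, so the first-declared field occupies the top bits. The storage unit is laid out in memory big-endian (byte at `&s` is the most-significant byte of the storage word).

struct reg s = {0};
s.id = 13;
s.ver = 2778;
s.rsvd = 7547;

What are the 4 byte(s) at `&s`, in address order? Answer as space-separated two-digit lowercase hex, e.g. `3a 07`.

d5 6d 1d 7b

id (4b) val=13 bits=0xd at bit 28: 0xd0000000
ver (13b) val=2778 bits=0xada at bit 15: 0xd56d0000
rsvd (15b) val=7547 bits=0x1d7b at bit 0: 0xd56d1d7b
word = 0xd56d1d7b → big-endian bytes:
  [0]=0xd5  [1]=0x6d  [2]=0x1d  [3]=0x7b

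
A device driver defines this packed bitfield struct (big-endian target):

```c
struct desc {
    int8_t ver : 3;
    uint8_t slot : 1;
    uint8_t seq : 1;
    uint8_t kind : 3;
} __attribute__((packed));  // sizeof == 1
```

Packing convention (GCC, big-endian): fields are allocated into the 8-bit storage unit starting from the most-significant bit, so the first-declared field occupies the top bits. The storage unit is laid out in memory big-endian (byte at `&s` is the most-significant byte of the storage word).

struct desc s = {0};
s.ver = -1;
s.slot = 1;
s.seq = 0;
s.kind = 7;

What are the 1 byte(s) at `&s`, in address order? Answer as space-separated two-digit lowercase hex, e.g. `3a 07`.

[5+:3] ver=-1 & 0x7 = 0x7; word=0xe0
[4+:1] slot=1 & 0x1 = 0x1; word=0xf0
[3+:1] seq=0 & 0x1 = 0x0; word=0xf0
[0+:3] kind=7 & 0x7 = 0x7; word=0xf7
word = 0xf7 → big-endian bytes:
  [0]=0xf7

f7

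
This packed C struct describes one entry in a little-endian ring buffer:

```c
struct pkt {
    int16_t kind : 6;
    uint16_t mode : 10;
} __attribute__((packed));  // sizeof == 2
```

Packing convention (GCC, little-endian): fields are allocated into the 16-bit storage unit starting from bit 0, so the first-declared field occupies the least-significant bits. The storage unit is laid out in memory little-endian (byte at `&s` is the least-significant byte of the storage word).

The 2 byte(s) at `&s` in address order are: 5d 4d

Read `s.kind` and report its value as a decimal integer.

29

[0]=0x5d [1]=0x4d (little-endian) → word 0x4d5d
kind:6 @ bit 0 → (0x4d5d>>0)&0x3f = 0x1d  ←
mode:10 @ bit 6 → (0x4d5d>>6)&0x3ff = 0x135
kind signed 6b, MSB=0: value = 29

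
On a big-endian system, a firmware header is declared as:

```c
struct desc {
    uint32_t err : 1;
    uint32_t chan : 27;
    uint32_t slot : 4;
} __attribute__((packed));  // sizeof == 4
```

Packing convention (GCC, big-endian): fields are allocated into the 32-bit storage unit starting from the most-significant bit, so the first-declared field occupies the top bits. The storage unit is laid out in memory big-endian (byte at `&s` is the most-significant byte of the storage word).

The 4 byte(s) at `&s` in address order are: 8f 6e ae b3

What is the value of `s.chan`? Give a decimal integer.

16181995

[0]=0x8f [1]=0x6e [2]=0xae [3]=0xb3 (big-endian) → word 0x8f6eaeb3
err [31+:1] = (word>>31) & 0x1 = 1
chan [4+:27] = (word>>4) & 0x7ffffff = 16181995  ←
slot [0+:4] = (word>>0) & 0xf = 3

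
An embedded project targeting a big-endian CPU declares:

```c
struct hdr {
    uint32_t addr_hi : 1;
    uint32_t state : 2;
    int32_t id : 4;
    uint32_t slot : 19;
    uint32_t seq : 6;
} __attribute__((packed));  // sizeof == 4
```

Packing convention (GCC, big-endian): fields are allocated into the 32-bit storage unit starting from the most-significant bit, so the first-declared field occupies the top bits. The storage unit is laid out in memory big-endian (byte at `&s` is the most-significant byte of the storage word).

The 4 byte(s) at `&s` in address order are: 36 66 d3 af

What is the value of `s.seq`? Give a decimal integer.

[0]=0x36 [1]=0x66 [2]=0xd3 [3]=0xaf (big-endian) → word 0x3666d3af
addr_hi [31+:1] = (word>>31) & 0x1 = 0
state [29+:2] = (word>>29) & 0x3 = 1
id [25+:4] = (word>>25) & 0xf = 11
slot [6+:19] = (word>>6) & 0x7ffff = 105294
seq [0+:6] = (word>>0) & 0x3f = 47  ←

47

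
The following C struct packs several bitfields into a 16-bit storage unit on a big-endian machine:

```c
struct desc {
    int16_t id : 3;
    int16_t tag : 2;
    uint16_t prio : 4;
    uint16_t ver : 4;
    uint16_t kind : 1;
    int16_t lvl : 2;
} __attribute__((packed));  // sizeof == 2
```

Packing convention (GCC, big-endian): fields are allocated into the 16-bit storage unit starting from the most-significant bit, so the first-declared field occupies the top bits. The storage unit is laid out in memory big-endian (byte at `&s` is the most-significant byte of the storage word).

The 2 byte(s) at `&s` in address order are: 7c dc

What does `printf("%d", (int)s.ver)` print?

[0]=0x7c [1]=0xdc (big-endian) → word 0x7cdc
id:3 @ bit 13 → (0x7cdc>>13)&0x7 = 0x3
tag:2 @ bit 11 → (0x7cdc>>11)&0x3 = 0x3
prio:4 @ bit 7 → (0x7cdc>>7)&0xf = 0x9
ver:4 @ bit 3 → (0x7cdc>>3)&0xf = 0xb  ←
kind:1 @ bit 2 → (0x7cdc>>2)&0x1 = 0x1
lvl:2 @ bit 0 → (0x7cdc>>0)&0x3 = 0x0

11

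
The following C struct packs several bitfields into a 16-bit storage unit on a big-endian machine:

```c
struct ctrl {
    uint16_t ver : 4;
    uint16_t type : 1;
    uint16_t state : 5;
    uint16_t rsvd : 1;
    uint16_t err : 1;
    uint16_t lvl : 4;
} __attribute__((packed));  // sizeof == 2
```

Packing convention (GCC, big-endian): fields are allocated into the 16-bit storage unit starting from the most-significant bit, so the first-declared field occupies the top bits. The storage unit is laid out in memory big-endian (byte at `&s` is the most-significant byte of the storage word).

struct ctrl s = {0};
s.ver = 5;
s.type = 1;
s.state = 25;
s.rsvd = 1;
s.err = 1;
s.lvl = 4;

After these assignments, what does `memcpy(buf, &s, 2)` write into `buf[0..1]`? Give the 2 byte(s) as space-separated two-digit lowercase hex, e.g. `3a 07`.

[12+:4] ver=5 & 0xf = 0x5; word=0x5000
[11+:1] type=1 & 0x1 = 0x1; word=0x5800
[6+:5] state=25 & 0x1f = 0x19; word=0x5e40
[5+:1] rsvd=1 & 0x1 = 0x1; word=0x5e60
[4+:1] err=1 & 0x1 = 0x1; word=0x5e70
[0+:4] lvl=4 & 0xf = 0x4; word=0x5e74
word = 0x5e74 → big-endian bytes:
  [0]=0x5e  [1]=0x74

5e 74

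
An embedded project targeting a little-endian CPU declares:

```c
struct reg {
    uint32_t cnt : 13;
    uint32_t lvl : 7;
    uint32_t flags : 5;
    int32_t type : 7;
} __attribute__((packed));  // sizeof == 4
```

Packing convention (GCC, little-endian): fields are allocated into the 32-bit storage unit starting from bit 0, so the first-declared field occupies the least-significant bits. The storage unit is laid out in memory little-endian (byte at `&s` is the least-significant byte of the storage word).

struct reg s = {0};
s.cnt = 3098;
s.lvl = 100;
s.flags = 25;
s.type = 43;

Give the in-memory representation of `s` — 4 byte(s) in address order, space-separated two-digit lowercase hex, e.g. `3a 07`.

1a 8c 9c 57

[0+:13] cnt=3098 & 0x1fff = 0xc1a; word=0x00000c1a
[13+:7] lvl=100 & 0x7f = 0x64; word=0x000c8c1a
[20+:5] flags=25 & 0x1f = 0x19; word=0x019c8c1a
[25+:7] type=43 & 0x7f = 0x2b; word=0x579c8c1a
word = 0x579c8c1a → little-endian bytes:
  [0]=0x1a  [1]=0x8c  [2]=0x9c  [3]=0x57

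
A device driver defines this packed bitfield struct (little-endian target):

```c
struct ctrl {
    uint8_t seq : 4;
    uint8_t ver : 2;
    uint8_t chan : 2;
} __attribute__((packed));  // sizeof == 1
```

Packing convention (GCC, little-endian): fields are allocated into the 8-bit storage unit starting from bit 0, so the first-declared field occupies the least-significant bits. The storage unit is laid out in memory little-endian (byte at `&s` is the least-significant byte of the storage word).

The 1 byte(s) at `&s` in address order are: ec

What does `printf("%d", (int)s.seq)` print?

12

[0]=0xec (little-endian) → word 0xec
seq [0+:4] = (word>>0) & 0xf = 12  ←
ver [4+:2] = (word>>4) & 0x3 = 2
chan [6+:2] = (word>>6) & 0x3 = 3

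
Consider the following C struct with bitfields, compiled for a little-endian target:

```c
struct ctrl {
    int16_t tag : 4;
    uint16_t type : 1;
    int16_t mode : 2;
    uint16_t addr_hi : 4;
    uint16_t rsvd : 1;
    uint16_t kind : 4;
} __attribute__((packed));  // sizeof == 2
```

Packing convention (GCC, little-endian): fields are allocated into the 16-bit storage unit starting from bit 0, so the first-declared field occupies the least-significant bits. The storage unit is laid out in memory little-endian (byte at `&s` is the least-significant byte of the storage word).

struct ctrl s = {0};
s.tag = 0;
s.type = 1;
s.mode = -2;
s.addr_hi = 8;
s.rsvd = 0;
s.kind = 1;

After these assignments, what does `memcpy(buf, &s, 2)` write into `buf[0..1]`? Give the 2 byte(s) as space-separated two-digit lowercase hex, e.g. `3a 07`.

tag:4 = 0 → 0x0 << 0 → word 0x0000
type:1 = 1 → 0x1 << 4 → word 0x0010
mode:2 = -2 → 0x2 << 5 → word 0x0050
addr_hi:4 = 8 → 0x8 << 7 → word 0x0450
rsvd:1 = 0 → 0x0 << 11 → word 0x0450
kind:4 = 1 → 0x1 << 12 → word 0x1450
word = 0x1450 → little-endian bytes:
  [0]=0x50  [1]=0x14

50 14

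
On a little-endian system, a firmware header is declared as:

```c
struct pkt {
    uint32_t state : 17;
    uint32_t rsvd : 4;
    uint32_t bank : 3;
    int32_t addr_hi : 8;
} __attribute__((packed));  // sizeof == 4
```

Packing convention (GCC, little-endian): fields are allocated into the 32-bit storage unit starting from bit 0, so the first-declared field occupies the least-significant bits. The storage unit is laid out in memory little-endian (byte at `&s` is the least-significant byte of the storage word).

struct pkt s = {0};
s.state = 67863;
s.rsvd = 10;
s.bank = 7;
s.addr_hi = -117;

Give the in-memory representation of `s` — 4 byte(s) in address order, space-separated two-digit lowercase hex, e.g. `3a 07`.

state (17b) val=67863 bits=0x10917 at bit 0: 0x00010917
rsvd (4b) val=10 bits=0xa at bit 17: 0x00150917
bank (3b) val=7 bits=0x7 at bit 21: 0x00f50917
addr_hi (8b) val=-117 bits=0x8b at bit 24: 0x8bf50917
word = 0x8bf50917 → little-endian bytes:
  [0]=0x17  [1]=0x09  [2]=0xf5  [3]=0x8b

17 09 f5 8b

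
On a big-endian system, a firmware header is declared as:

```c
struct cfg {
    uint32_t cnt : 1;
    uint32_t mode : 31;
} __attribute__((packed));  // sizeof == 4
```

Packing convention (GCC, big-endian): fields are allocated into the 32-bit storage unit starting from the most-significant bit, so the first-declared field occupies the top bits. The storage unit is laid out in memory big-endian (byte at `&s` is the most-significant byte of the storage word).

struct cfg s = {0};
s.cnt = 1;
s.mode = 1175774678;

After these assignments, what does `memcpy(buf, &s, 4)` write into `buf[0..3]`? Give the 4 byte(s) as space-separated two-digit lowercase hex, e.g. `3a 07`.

cnt:1 = 1 → 0x1 << 31 → word 0x80000000
mode:31 = 1175774678 → 0x4614e5d6 << 0 → word 0xc614e5d6
word = 0xc614e5d6 → big-endian bytes:
  [0]=0xc6  [1]=0x14  [2]=0xe5  [3]=0xd6

c6 14 e5 d6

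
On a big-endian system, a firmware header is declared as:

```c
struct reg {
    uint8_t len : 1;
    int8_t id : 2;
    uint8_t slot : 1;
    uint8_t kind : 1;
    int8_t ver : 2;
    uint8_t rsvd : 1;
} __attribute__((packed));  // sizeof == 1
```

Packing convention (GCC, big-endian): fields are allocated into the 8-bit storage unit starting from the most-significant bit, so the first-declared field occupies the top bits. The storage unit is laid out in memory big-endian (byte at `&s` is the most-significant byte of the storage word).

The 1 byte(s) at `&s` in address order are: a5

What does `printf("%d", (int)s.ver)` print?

[0]=0xa5 (big-endian) → word 0xa5
len:1 @ bit 7 → (0xa5>>7)&0x1 = 0x1
id:2 @ bit 5 → (0xa5>>5)&0x3 = 0x1
slot:1 @ bit 4 → (0xa5>>4)&0x1 = 0x0
kind:1 @ bit 3 → (0xa5>>3)&0x1 = 0x0
ver:2 @ bit 1 → (0xa5>>1)&0x3 = 0x2  ←
rsvd:1 @ bit 0 → (0xa5>>0)&0x1 = 0x1
ver signed 2b, MSB=1: 2 - 4 = -2

-2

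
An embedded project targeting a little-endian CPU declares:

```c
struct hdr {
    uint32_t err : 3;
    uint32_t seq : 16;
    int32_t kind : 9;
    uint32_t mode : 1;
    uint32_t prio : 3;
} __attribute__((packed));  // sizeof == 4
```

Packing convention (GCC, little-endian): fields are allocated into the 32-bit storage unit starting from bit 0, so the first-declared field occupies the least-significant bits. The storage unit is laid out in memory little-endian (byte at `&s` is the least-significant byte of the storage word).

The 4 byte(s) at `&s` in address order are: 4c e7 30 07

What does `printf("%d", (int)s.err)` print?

[0]=0x4c [1]=0xe7 [2]=0x30 [3]=0x07 (little-endian) → word 0x0730e74c
err [0+:3] = (word>>0) & 0x7 = 4  ←
seq [3+:16] = (word>>3) & 0xffff = 7401
kind [19+:9] = (word>>19) & 0x1ff = 230
mode [28+:1] = (word>>28) & 0x1 = 0
prio [29+:3] = (word>>29) & 0x7 = 0

4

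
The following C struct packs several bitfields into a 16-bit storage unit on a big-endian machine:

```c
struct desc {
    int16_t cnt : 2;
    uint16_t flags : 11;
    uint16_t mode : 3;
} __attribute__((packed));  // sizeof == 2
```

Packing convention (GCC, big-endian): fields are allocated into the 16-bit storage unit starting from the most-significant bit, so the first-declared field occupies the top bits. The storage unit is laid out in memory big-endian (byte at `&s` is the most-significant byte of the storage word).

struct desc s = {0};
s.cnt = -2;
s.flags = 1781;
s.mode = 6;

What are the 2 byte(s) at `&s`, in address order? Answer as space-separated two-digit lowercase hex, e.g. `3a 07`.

cnt (2b) val=-2 bits=0x2 at bit 14: 0x8000
flags (11b) val=1781 bits=0x6f5 at bit 3: 0xb7a8
mode (3b) val=6 bits=0x6 at bit 0: 0xb7ae
word = 0xb7ae → big-endian bytes:
  [0]=0xb7  [1]=0xae

b7 ae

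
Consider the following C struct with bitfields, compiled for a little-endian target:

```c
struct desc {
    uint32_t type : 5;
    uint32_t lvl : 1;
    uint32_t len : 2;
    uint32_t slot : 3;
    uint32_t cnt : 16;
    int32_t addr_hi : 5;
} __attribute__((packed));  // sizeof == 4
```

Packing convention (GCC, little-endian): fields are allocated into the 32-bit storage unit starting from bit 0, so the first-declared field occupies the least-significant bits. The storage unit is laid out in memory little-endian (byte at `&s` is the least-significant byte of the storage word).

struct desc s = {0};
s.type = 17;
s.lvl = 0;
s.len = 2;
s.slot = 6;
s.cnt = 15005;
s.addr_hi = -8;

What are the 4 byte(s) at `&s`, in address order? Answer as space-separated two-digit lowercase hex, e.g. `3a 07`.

type (5b) val=17 bits=0x11 at bit 0: 0x00000011
lvl (1b) val=0 bits=0x0 at bit 5: 0x00000011
len (2b) val=2 bits=0x2 at bit 6: 0x00000091
slot (3b) val=6 bits=0x6 at bit 8: 0x00000691
cnt (16b) val=15005 bits=0x3a9d at bit 11: 0x01d4ee91
addr_hi (5b) val=-8 bits=0x18 at bit 27: 0xc1d4ee91
word = 0xc1d4ee91 → little-endian bytes:
  [0]=0x91  [1]=0xee  [2]=0xd4  [3]=0xc1

91 ee d4 c1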